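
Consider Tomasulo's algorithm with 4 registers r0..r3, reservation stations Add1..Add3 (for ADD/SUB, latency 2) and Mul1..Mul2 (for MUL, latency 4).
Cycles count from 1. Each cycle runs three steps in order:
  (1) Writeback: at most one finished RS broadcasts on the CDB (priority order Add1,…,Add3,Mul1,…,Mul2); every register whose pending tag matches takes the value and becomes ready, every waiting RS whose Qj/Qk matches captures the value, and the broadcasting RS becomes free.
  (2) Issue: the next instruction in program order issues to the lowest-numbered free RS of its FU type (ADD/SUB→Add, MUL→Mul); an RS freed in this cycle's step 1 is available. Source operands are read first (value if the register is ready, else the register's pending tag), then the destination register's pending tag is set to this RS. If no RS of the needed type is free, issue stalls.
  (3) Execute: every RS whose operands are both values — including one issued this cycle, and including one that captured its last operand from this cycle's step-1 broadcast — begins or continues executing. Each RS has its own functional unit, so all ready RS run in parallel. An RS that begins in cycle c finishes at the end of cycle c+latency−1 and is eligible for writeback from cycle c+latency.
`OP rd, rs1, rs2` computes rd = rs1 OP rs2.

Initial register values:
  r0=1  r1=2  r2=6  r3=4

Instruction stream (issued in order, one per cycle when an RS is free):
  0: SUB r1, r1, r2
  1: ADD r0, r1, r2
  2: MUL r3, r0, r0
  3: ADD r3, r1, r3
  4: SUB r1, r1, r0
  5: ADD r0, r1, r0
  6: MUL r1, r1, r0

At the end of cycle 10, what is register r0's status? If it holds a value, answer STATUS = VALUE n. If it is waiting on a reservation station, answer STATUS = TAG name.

c1: issue SUB r1<-Add1 | r0:1,r1:Add1,r2:6,r3:4
c2: issue ADD r0<-Add2 | r0:Add2,r1:Add1,r2:6,r3:4
c3: CDB Add1=-4; issue MUL r3<-Mul1 | r0:Add2,r1:-4,r2:6,r3:Mul1
c4: issue ADD r3<-Add1 | r0:Add2,r1:-4,r2:6,r3:Add1
c5: CDB Add2=2; issue SUB r1<-Add2 | r0:2,r1:Add2,r2:6,r3:Add1
c6: issue ADD r0<-Add3 | r0:Add3,r1:Add2,r2:6,r3:Add1
c7: CDB Add2=-6; issue MUL r1<-Mul2 | r0:Add3,r1:Mul2,r2:6,r3:Add1
c8: - | r0:Add3,r1:Mul2,r2:6,r3:Add1
c9: CDB Add3=-4 | r0:-4,r1:Mul2,r2:6,r3:Add1
c10: CDB Mul1=4 | r0:-4,r1:Mul2,r2:6,r3:Add1

STATUS = VALUE -4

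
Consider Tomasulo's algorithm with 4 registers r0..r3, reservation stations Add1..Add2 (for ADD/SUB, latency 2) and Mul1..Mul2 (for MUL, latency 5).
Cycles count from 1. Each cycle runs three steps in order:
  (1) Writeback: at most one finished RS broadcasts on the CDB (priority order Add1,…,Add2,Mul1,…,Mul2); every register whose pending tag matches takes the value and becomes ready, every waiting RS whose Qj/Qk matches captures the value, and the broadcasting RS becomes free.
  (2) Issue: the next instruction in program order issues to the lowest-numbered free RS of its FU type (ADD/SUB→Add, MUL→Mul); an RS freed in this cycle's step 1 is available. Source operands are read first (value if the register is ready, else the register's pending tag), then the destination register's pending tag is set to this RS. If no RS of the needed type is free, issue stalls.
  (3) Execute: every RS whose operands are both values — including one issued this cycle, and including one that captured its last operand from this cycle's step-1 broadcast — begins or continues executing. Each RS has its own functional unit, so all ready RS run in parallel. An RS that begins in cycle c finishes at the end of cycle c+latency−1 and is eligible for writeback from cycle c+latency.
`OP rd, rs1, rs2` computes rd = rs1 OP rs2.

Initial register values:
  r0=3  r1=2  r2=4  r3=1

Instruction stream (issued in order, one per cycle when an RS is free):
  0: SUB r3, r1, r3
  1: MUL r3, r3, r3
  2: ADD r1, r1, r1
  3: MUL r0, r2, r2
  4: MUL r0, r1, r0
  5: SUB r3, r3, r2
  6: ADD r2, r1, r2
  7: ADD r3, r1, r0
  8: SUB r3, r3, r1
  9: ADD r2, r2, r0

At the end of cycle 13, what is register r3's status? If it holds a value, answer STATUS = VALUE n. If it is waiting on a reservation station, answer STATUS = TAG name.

STATUS = TAG Add2

  c1: issue SUB r3<-Add1  regs: r0:3,r1:2,r2:4,r3:Add1
  c2: issue MUL r3<-Mul1  regs: r0:3,r1:2,r2:4,r3:Mul1
  c3: CDB Add1=1; issue ADD r1<-Add1  regs: r0:3,r1:Add1,r2:4,r3:Mul1
  c4: issue MUL r0<-Mul2  regs: r0:Mul2,r1:Add1,r2:4,r3:Mul1
  c5: CDB Add1=4; stall  regs: r0:Mul2,r1:4,r2:4,r3:Mul1
  c6: stall  regs: r0:Mul2,r1:4,r2:4,r3:Mul1
  c7: stall  regs: r0:Mul2,r1:4,r2:4,r3:Mul1
  c8: CDB Mul1=1; issue MUL r0<-Mul1  regs: r0:Mul1,r1:4,r2:4,r3:1
  c9: CDB Mul2=16; issue SUB r3<-Add1  regs: r0:Mul1,r1:4,r2:4,r3:Add1
  c10: issue ADD r2<-Add2  regs: r0:Mul1,r1:4,r2:Add2,r3:Add1
  c11: CDB Add1=-3; issue ADD r3<-Add1  regs: r0:Mul1,r1:4,r2:Add2,r3:Add1
  c12: CDB Add2=8; issue SUB r3<-Add2  regs: r0:Mul1,r1:4,r2:8,r3:Add2
  c13: stall  regs: r0:Mul1,r1:4,r2:8,r3:Add2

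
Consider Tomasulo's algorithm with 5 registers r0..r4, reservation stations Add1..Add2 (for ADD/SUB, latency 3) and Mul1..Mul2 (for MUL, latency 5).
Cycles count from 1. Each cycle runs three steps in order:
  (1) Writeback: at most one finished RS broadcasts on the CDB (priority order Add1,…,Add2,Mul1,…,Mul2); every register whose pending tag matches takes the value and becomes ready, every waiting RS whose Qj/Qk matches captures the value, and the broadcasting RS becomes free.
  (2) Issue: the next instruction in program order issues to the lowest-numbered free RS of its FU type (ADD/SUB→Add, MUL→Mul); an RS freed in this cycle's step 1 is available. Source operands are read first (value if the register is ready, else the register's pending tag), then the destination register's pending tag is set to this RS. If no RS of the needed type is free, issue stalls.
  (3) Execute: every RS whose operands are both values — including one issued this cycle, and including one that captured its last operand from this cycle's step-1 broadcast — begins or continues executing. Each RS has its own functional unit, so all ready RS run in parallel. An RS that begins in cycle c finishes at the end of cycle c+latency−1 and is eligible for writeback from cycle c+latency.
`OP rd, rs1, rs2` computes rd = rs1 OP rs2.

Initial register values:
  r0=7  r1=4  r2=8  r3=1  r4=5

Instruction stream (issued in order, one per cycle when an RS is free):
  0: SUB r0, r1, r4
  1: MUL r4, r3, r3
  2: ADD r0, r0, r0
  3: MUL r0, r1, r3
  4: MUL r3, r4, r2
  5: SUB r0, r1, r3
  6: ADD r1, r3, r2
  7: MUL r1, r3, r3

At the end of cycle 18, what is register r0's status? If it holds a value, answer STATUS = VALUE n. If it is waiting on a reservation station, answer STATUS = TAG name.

STATUS = VALUE -4

cycle 1: issue SUB r0<-Add1 // r0:Add1,r1:4,r2:8,r3:1,r4:5
cycle 2: issue MUL r4<-Mul1 // r0:Add1,r1:4,r2:8,r3:1,r4:Mul1
cycle 3: issue ADD r0<-Add2 // r0:Add2,r1:4,r2:8,r3:1,r4:Mul1
cycle 4: CDB Add1=-1; issue MUL r0<-Mul2 // r0:Mul2,r1:4,r2:8,r3:1,r4:Mul1
cycle 5: stall // r0:Mul2,r1:4,r2:8,r3:1,r4:Mul1
cycle 6: stall // r0:Mul2,r1:4,r2:8,r3:1,r4:Mul1
cycle 7: CDB Add2=-2; stall // r0:Mul2,r1:4,r2:8,r3:1,r4:Mul1
cycle 8: CDB Mul1=1; issue MUL r3<-Mul1 // r0:Mul2,r1:4,r2:8,r3:Mul1,r4:1
cycle 9: CDB Mul2=4; issue SUB r0<-Add1 // r0:Add1,r1:4,r2:8,r3:Mul1,r4:1
cycle 10: issue ADD r1<-Add2 // r0:Add1,r1:Add2,r2:8,r3:Mul1,r4:1
cycle 11: issue MUL r1<-Mul2 // r0:Add1,r1:Mul2,r2:8,r3:Mul1,r4:1
cycle 12: - // r0:Add1,r1:Mul2,r2:8,r3:Mul1,r4:1
cycle 13: CDB Mul1=8 // r0:Add1,r1:Mul2,r2:8,r3:8,r4:1
cycle 14: - // r0:Add1,r1:Mul2,r2:8,r3:8,r4:1
cycle 15: - // r0:Add1,r1:Mul2,r2:8,r3:8,r4:1
cycle 16: CDB Add1=-4 // r0:-4,r1:Mul2,r2:8,r3:8,r4:1
cycle 17: CDB Add2=16 // r0:-4,r1:Mul2,r2:8,r3:8,r4:1
cycle 18: CDB Mul2=64 // r0:-4,r1:64,r2:8,r3:8,r4:1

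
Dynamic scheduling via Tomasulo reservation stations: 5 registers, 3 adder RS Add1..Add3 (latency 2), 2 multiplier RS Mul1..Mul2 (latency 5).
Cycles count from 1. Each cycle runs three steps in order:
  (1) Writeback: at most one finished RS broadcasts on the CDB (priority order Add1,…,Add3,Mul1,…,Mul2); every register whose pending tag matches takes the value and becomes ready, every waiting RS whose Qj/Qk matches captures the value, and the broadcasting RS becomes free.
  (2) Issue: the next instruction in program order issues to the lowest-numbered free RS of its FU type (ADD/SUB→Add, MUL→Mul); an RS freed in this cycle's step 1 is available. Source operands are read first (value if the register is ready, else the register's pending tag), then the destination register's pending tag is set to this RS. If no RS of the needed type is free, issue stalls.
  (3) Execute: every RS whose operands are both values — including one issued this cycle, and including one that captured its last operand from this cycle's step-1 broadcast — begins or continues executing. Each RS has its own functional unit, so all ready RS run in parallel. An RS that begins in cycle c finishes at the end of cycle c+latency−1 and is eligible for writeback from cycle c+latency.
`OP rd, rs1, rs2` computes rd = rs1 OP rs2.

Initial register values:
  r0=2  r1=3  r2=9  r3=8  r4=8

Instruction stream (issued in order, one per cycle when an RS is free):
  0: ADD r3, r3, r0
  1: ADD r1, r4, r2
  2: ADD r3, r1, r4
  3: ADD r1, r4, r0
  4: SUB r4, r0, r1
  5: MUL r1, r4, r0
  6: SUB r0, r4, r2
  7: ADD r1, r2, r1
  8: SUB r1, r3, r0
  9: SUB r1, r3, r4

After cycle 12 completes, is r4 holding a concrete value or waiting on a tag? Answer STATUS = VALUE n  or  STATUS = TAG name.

  c1: issue ADD r3<-Add1  regs: r0:2,r1:3,r2:9,r3:Add1,r4:8
  c2: issue ADD r1<-Add2  regs: r0:2,r1:Add2,r2:9,r3:Add1,r4:8
  c3: CDB Add1=10; issue ADD r3<-Add1  regs: r0:2,r1:Add2,r2:9,r3:Add1,r4:8
  c4: CDB Add2=17; issue ADD r1<-Add2  regs: r0:2,r1:Add2,r2:9,r3:Add1,r4:8
  c5: issue SUB r4<-Add3  regs: r0:2,r1:Add2,r2:9,r3:Add1,r4:Add3
  c6: CDB Add1=25; issue MUL r1<-Mul1  regs: r0:2,r1:Mul1,r2:9,r3:25,r4:Add3
  c7: CDB Add2=10; issue SUB r0<-Add1  regs: r0:Add1,r1:Mul1,r2:9,r3:25,r4:Add3
  c8: issue ADD r1<-Add2  regs: r0:Add1,r1:Add2,r2:9,r3:25,r4:Add3
  c9: CDB Add3=-8; issue SUB r1<-Add3  regs: r0:Add1,r1:Add3,r2:9,r3:25,r4:-8
  c10: stall  regs: r0:Add1,r1:Add3,r2:9,r3:25,r4:-8
  c11: CDB Add1=-17; issue SUB r1<-Add1  regs: r0:-17,r1:Add1,r2:9,r3:25,r4:-8
  c12: -  regs: r0:-17,r1:Add1,r2:9,r3:25,r4:-8

STATUS = VALUE -8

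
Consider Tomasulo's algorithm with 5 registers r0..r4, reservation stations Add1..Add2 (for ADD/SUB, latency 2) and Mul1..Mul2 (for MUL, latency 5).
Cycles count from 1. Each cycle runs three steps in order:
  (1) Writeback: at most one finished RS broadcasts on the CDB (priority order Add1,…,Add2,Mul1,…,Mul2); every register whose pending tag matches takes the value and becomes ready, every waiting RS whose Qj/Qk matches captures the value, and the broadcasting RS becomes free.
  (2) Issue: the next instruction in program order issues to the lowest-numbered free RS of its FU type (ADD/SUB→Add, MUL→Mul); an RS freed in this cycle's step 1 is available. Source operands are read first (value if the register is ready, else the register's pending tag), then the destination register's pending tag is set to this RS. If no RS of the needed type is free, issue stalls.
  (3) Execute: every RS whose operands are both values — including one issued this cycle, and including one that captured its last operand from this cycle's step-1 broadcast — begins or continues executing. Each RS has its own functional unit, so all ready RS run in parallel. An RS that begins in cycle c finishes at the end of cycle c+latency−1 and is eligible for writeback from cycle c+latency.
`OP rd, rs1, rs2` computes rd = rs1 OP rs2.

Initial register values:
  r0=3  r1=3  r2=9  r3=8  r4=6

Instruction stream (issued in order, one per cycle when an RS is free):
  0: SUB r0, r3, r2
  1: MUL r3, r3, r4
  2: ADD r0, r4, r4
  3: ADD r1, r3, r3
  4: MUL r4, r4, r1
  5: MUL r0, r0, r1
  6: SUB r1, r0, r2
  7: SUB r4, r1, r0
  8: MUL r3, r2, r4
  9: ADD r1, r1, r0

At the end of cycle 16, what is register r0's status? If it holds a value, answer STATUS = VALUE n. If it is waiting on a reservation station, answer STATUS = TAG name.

c1: issue SUB r0<-Add1 | r0:Add1,r1:3,r2:9,r3:8,r4:6
c2: issue MUL r3<-Mul1 | r0:Add1,r1:3,r2:9,r3:Mul1,r4:6
c3: CDB Add1=-1; issue ADD r0<-Add1 | r0:Add1,r1:3,r2:9,r3:Mul1,r4:6
c4: issue ADD r1<-Add2 | r0:Add1,r1:Add2,r2:9,r3:Mul1,r4:6
c5: CDB Add1=12; issue MUL r4<-Mul2 | r0:12,r1:Add2,r2:9,r3:Mul1,r4:Mul2
c6: stall | r0:12,r1:Add2,r2:9,r3:Mul1,r4:Mul2
c7: CDB Mul1=48; issue MUL r0<-Mul1 | r0:Mul1,r1:Add2,r2:9,r3:48,r4:Mul2
c8: issue SUB r1<-Add1 | r0:Mul1,r1:Add1,r2:9,r3:48,r4:Mul2
c9: CDB Add2=96; issue SUB r4<-Add2 | r0:Mul1,r1:Add1,r2:9,r3:48,r4:Add2
c10: stall | r0:Mul1,r1:Add1,r2:9,r3:48,r4:Add2
c11: stall | r0:Mul1,r1:Add1,r2:9,r3:48,r4:Add2
c12: stall | r0:Mul1,r1:Add1,r2:9,r3:48,r4:Add2
c13: stall | r0:Mul1,r1:Add1,r2:9,r3:48,r4:Add2
c14: CDB Mul1=1152; issue MUL r3<-Mul1 | r0:1152,r1:Add1,r2:9,r3:Mul1,r4:Add2
c15: CDB Mul2=576; stall | r0:1152,r1:Add1,r2:9,r3:Mul1,r4:Add2
c16: CDB Add1=1143; issue ADD r1<-Add1 | r0:1152,r1:Add1,r2:9,r3:Mul1,r4:Add2

STATUS = VALUE 1152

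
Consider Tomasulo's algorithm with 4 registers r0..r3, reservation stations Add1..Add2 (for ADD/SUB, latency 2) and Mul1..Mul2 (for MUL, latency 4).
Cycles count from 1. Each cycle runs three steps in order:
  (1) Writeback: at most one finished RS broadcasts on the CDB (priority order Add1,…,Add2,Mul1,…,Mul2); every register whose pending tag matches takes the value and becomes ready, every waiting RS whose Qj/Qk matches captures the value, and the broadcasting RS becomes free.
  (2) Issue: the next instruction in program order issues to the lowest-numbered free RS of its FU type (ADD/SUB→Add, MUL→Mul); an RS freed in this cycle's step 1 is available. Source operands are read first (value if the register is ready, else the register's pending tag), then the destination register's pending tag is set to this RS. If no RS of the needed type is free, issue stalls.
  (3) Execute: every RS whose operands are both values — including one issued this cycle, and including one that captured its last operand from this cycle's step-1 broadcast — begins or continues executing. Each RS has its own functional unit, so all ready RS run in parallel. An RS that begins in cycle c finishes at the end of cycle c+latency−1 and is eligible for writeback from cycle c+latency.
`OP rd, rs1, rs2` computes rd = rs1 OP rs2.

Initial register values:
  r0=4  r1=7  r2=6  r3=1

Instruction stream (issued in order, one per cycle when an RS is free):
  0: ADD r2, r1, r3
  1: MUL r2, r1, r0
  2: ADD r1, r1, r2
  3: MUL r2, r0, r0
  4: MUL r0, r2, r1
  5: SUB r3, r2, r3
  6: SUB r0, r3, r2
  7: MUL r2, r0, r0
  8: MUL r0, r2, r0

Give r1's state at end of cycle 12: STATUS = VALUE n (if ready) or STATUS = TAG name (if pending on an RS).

cycle 1: issue ADD r2<-Add1 // r0:4,r1:7,r2:Add1,r3:1
cycle 2: issue MUL r2<-Mul1 // r0:4,r1:7,r2:Mul1,r3:1
cycle 3: CDB Add1=8; issue ADD r1<-Add1 // r0:4,r1:Add1,r2:Mul1,r3:1
cycle 4: issue MUL r2<-Mul2 // r0:4,r1:Add1,r2:Mul2,r3:1
cycle 5: stall // r0:4,r1:Add1,r2:Mul2,r3:1
cycle 6: CDB Mul1=28; issue MUL r0<-Mul1 // r0:Mul1,r1:Add1,r2:Mul2,r3:1
cycle 7: issue SUB r3<-Add2 // r0:Mul1,r1:Add1,r2:Mul2,r3:Add2
cycle 8: CDB Add1=35; issue SUB r0<-Add1 // r0:Add1,r1:35,r2:Mul2,r3:Add2
cycle 9: CDB Mul2=16; issue MUL r2<-Mul2 // r0:Add1,r1:35,r2:Mul2,r3:Add2
cycle 10: stall // r0:Add1,r1:35,r2:Mul2,r3:Add2
cycle 11: CDB Add2=15; stall // r0:Add1,r1:35,r2:Mul2,r3:15
cycle 12: stall // r0:Add1,r1:35,r2:Mul2,r3:15

STATUS = VALUE 35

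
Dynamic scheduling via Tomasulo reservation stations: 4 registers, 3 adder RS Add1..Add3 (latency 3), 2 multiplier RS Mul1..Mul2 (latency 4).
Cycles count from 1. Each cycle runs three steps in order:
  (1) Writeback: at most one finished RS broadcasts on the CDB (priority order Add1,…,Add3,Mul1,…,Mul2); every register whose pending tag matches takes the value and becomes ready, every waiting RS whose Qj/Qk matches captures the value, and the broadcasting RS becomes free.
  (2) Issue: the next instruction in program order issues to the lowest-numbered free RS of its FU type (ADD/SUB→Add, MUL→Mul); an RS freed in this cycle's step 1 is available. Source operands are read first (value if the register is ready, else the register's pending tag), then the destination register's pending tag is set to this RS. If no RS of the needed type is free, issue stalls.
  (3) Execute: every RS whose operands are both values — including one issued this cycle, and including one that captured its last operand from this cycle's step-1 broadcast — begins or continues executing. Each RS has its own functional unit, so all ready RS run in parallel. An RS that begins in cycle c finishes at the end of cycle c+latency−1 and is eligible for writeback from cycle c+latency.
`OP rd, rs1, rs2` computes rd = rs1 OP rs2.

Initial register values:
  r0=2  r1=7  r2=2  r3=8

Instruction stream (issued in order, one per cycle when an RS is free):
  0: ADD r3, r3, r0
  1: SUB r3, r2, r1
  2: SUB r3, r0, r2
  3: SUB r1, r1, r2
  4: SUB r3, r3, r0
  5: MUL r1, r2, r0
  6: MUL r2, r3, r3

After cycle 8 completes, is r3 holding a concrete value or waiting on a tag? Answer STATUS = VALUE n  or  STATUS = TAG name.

STATUS = TAG Add2

  c1: issue ADD r3<-Add1  regs: r0:2,r1:7,r2:2,r3:Add1
  c2: issue SUB r3<-Add2  regs: r0:2,r1:7,r2:2,r3:Add2
  c3: issue SUB r3<-Add3  regs: r0:2,r1:7,r2:2,r3:Add3
  c4: CDB Add1=10; issue SUB r1<-Add1  regs: r0:2,r1:Add1,r2:2,r3:Add3
  c5: CDB Add2=-5; issue SUB r3<-Add2  regs: r0:2,r1:Add1,r2:2,r3:Add2
  c6: CDB Add3=0; issue MUL r1<-Mul1  regs: r0:2,r1:Mul1,r2:2,r3:Add2
  c7: CDB Add1=5; issue MUL r2<-Mul2  regs: r0:2,r1:Mul1,r2:Mul2,r3:Add2
  c8: -  regs: r0:2,r1:Mul1,r2:Mul2,r3:Add2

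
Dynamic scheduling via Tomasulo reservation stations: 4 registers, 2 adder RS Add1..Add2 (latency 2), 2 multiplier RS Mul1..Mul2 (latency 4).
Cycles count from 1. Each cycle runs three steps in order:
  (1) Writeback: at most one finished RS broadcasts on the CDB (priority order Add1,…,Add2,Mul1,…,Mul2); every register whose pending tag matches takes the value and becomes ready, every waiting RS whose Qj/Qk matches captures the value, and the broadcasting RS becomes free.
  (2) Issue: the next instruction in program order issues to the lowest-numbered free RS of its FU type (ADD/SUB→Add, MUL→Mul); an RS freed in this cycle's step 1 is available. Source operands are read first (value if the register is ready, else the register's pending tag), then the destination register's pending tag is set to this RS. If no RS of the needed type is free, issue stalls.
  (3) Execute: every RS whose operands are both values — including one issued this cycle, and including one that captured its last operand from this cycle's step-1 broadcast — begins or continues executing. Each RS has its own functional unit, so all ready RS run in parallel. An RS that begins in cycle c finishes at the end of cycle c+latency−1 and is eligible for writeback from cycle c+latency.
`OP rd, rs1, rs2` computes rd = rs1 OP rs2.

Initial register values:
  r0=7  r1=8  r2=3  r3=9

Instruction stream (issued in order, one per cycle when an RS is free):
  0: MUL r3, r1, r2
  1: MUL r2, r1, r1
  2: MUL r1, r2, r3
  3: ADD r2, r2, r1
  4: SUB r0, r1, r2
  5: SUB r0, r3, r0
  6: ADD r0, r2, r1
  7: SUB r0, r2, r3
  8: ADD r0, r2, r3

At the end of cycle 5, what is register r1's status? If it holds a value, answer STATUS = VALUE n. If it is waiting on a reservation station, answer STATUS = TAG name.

STATUS = TAG Mul1

cycle 1: issue MUL r3<-Mul1 // r0:7,r1:8,r2:3,r3:Mul1
cycle 2: issue MUL r2<-Mul2 // r0:7,r1:8,r2:Mul2,r3:Mul1
cycle 3: stall // r0:7,r1:8,r2:Mul2,r3:Mul1
cycle 4: stall // r0:7,r1:8,r2:Mul2,r3:Mul1
cycle 5: CDB Mul1=24; issue MUL r1<-Mul1 // r0:7,r1:Mul1,r2:Mul2,r3:24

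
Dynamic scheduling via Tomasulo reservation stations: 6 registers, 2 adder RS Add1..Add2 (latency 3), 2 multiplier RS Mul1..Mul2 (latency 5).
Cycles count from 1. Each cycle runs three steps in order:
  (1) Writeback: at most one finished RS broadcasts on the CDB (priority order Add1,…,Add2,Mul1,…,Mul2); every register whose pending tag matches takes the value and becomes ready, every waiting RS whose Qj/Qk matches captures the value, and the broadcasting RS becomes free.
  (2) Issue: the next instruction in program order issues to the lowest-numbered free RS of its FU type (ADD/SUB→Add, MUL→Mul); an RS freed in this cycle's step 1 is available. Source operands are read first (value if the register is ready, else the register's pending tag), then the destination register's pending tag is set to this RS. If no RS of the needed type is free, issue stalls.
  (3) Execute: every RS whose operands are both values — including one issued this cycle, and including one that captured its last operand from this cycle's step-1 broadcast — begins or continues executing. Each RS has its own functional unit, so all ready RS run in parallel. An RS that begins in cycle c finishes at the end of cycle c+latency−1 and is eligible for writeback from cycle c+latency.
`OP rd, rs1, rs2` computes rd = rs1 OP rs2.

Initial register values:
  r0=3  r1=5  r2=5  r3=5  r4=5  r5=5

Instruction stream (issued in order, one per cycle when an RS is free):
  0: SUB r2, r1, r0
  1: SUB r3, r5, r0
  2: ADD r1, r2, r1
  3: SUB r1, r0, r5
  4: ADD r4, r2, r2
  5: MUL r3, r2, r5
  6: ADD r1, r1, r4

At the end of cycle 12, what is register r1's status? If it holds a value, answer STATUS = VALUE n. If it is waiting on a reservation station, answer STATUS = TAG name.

STATUS = TAG Add2

  c1: issue SUB r2<-Add1  regs: r0:3,r1:5,r2:Add1,r3:5,r4:5,r5:5
  c2: issue SUB r3<-Add2  regs: r0:3,r1:5,r2:Add1,r3:Add2,r4:5,r5:5
  c3: stall  regs: r0:3,r1:5,r2:Add1,r3:Add2,r4:5,r5:5
  c4: CDB Add1=2; issue ADD r1<-Add1  regs: r0:3,r1:Add1,r2:2,r3:Add2,r4:5,r5:5
  c5: CDB Add2=2; issue SUB r1<-Add2  regs: r0:3,r1:Add2,r2:2,r3:2,r4:5,r5:5
  c6: stall  regs: r0:3,r1:Add2,r2:2,r3:2,r4:5,r5:5
  c7: CDB Add1=7; issue ADD r4<-Add1  regs: r0:3,r1:Add2,r2:2,r3:2,r4:Add1,r5:5
  c8: CDB Add2=-2; issue MUL r3<-Mul1  regs: r0:3,r1:-2,r2:2,r3:Mul1,r4:Add1,r5:5
  c9: issue ADD r1<-Add2  regs: r0:3,r1:Add2,r2:2,r3:Mul1,r4:Add1,r5:5
  c10: CDB Add1=4  regs: r0:3,r1:Add2,r2:2,r3:Mul1,r4:4,r5:5
  c11: -  regs: r0:3,r1:Add2,r2:2,r3:Mul1,r4:4,r5:5
  c12: -  regs: r0:3,r1:Add2,r2:2,r3:Mul1,r4:4,r5:5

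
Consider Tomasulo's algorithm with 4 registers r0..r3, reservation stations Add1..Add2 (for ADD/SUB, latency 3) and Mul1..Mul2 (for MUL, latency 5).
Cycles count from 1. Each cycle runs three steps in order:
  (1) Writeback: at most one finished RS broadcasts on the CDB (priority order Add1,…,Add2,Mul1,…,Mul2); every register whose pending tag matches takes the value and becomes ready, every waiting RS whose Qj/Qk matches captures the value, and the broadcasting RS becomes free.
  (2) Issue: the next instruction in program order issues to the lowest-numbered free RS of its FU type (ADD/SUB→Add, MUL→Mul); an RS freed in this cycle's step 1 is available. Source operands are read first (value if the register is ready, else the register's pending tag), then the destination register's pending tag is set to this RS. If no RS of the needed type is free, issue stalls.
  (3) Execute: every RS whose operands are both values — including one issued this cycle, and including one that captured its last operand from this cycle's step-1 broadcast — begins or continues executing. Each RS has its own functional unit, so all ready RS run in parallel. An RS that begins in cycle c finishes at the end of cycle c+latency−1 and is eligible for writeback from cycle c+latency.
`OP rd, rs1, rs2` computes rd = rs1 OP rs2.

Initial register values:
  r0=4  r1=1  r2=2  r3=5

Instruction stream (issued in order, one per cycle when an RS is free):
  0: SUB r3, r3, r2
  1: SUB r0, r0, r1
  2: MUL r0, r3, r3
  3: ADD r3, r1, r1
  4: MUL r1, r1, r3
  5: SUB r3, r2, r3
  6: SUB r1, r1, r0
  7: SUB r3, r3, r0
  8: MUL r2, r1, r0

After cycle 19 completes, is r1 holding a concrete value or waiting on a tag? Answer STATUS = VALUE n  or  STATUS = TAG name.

STATUS = VALUE -7

cycle 1: issue SUB r3<-Add1 // r0:4,r1:1,r2:2,r3:Add1
cycle 2: issue SUB r0<-Add2 // r0:Add2,r1:1,r2:2,r3:Add1
cycle 3: issue MUL r0<-Mul1 // r0:Mul1,r1:1,r2:2,r3:Add1
cycle 4: CDB Add1=3; issue ADD r3<-Add1 // r0:Mul1,r1:1,r2:2,r3:Add1
cycle 5: CDB Add2=3; issue MUL r1<-Mul2 // r0:Mul1,r1:Mul2,r2:2,r3:Add1
cycle 6: issue SUB r3<-Add2 // r0:Mul1,r1:Mul2,r2:2,r3:Add2
cycle 7: CDB Add1=2; issue SUB r1<-Add1 // r0:Mul1,r1:Add1,r2:2,r3:Add2
cycle 8: stall // r0:Mul1,r1:Add1,r2:2,r3:Add2
cycle 9: CDB Mul1=9; stall // r0:9,r1:Add1,r2:2,r3:Add2
cycle 10: CDB Add2=0; issue SUB r3<-Add2 // r0:9,r1:Add1,r2:2,r3:Add2
cycle 11: issue MUL r2<-Mul1 // r0:9,r1:Add1,r2:Mul1,r3:Add2
cycle 12: CDB Mul2=2 // r0:9,r1:Add1,r2:Mul1,r3:Add2
cycle 13: CDB Add2=-9 // r0:9,r1:Add1,r2:Mul1,r3:-9
cycle 14: - // r0:9,r1:Add1,r2:Mul1,r3:-9
cycle 15: CDB Add1=-7 // r0:9,r1:-7,r2:Mul1,r3:-9
cycle 16: - // r0:9,r1:-7,r2:Mul1,r3:-9
cycle 17: - // r0:9,r1:-7,r2:Mul1,r3:-9
cycle 18: - // r0:9,r1:-7,r2:Mul1,r3:-9
cycle 19: - // r0:9,r1:-7,r2:Mul1,r3:-9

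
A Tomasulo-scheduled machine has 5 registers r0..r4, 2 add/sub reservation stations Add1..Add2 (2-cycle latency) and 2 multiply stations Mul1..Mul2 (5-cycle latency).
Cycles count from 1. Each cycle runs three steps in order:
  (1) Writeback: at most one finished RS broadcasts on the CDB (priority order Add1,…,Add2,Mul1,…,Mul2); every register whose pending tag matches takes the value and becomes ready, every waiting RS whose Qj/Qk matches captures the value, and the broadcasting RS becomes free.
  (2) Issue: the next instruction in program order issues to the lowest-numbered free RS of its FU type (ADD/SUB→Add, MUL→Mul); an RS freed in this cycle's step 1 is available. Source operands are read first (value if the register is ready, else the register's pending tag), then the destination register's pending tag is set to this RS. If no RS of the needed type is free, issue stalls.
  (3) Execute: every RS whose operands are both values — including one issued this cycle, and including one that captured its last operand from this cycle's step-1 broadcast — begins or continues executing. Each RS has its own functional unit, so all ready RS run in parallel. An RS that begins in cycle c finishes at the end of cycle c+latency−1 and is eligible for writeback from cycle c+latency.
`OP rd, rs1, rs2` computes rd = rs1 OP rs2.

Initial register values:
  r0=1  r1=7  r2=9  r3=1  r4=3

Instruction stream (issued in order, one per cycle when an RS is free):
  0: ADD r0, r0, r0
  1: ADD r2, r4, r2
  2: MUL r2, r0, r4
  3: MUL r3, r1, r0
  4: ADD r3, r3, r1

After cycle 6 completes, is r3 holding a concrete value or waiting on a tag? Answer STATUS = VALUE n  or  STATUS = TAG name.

  c1: issue ADD r0<-Add1  regs: r0:Add1,r1:7,r2:9,r3:1,r4:3
  c2: issue ADD r2<-Add2  regs: r0:Add1,r1:7,r2:Add2,r3:1,r4:3
  c3: CDB Add1=2; issue MUL r2<-Mul1  regs: r0:2,r1:7,r2:Mul1,r3:1,r4:3
  c4: CDB Add2=12; issue MUL r3<-Mul2  regs: r0:2,r1:7,r2:Mul1,r3:Mul2,r4:3
  c5: issue ADD r3<-Add1  regs: r0:2,r1:7,r2:Mul1,r3:Add1,r4:3
  c6: -  regs: r0:2,r1:7,r2:Mul1,r3:Add1,r4:3

STATUS = TAG Add1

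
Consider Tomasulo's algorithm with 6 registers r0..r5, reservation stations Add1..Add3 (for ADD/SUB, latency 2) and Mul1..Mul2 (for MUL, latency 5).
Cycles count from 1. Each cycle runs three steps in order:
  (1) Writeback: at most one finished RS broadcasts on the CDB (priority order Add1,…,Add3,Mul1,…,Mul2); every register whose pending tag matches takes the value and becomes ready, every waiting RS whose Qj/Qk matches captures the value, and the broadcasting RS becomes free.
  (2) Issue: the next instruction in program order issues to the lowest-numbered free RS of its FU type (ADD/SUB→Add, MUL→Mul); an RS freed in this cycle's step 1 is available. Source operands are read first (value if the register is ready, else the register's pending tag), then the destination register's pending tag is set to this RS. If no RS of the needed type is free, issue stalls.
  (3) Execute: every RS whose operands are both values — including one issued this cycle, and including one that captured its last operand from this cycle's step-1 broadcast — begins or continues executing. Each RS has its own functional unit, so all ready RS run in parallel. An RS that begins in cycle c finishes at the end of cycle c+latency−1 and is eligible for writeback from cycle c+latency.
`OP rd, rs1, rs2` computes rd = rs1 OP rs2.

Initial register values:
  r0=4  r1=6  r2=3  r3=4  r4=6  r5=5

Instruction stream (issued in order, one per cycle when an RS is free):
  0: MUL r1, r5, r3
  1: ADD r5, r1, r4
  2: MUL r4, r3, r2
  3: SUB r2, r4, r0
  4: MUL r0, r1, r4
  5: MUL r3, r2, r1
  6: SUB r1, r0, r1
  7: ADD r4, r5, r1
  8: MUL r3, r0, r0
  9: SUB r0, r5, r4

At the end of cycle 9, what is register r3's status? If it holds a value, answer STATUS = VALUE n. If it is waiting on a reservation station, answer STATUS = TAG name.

cycle 1: issue MUL r1<-Mul1 // r0:4,r1:Mul1,r2:3,r3:4,r4:6,r5:5
cycle 2: issue ADD r5<-Add1 // r0:4,r1:Mul1,r2:3,r3:4,r4:6,r5:Add1
cycle 3: issue MUL r4<-Mul2 // r0:4,r1:Mul1,r2:3,r3:4,r4:Mul2,r5:Add1
cycle 4: issue SUB r2<-Add2 // r0:4,r1:Mul1,r2:Add2,r3:4,r4:Mul2,r5:Add1
cycle 5: stall // r0:4,r1:Mul1,r2:Add2,r3:4,r4:Mul2,r5:Add1
cycle 6: CDB Mul1=20; issue MUL r0<-Mul1 // r0:Mul1,r1:20,r2:Add2,r3:4,r4:Mul2,r5:Add1
cycle 7: stall // r0:Mul1,r1:20,r2:Add2,r3:4,r4:Mul2,r5:Add1
cycle 8: CDB Add1=26; stall // r0:Mul1,r1:20,r2:Add2,r3:4,r4:Mul2,r5:26
cycle 9: CDB Mul2=12; issue MUL r3<-Mul2 // r0:Mul1,r1:20,r2:Add2,r3:Mul2,r4:12,r5:26

STATUS = TAG Mul2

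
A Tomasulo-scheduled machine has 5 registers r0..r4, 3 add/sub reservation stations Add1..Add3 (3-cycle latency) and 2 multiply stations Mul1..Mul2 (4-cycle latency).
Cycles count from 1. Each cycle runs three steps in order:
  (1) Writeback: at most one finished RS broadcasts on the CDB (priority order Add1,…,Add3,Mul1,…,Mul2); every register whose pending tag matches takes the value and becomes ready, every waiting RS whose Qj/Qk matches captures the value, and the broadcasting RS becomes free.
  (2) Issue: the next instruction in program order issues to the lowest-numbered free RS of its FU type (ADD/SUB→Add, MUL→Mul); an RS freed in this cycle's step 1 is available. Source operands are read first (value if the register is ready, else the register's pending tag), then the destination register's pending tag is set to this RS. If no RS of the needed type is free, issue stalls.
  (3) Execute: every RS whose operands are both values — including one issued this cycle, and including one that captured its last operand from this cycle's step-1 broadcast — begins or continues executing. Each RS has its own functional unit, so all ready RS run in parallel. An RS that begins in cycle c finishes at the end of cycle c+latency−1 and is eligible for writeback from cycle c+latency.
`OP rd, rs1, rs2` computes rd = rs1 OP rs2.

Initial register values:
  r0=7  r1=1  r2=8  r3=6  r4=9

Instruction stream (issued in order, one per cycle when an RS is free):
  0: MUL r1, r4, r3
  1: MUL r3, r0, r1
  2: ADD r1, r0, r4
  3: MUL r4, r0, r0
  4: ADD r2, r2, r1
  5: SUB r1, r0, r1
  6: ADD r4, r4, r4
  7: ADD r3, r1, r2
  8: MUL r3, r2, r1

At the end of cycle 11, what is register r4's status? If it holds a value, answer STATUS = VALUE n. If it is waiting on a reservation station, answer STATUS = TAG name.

STATUS = TAG Add3

cycle 1: issue MUL r1<-Mul1 // r0:7,r1:Mul1,r2:8,r3:6,r4:9
cycle 2: issue MUL r3<-Mul2 // r0:7,r1:Mul1,r2:8,r3:Mul2,r4:9
cycle 3: issue ADD r1<-Add1 // r0:7,r1:Add1,r2:8,r3:Mul2,r4:9
cycle 4: stall // r0:7,r1:Add1,r2:8,r3:Mul2,r4:9
cycle 5: CDB Mul1=54; issue MUL r4<-Mul1 // r0:7,r1:Add1,r2:8,r3:Mul2,r4:Mul1
cycle 6: CDB Add1=16; issue ADD r2<-Add1 // r0:7,r1:16,r2:Add1,r3:Mul2,r4:Mul1
cycle 7: issue SUB r1<-Add2 // r0:7,r1:Add2,r2:Add1,r3:Mul2,r4:Mul1
cycle 8: issue ADD r4<-Add3 // r0:7,r1:Add2,r2:Add1,r3:Mul2,r4:Add3
cycle 9: CDB Add1=24; issue ADD r3<-Add1 // r0:7,r1:Add2,r2:24,r3:Add1,r4:Add3
cycle 10: CDB Add2=-9; stall // r0:7,r1:-9,r2:24,r3:Add1,r4:Add3
cycle 11: CDB Mul1=49; issue MUL r3<-Mul1 // r0:7,r1:-9,r2:24,r3:Mul1,r4:Add3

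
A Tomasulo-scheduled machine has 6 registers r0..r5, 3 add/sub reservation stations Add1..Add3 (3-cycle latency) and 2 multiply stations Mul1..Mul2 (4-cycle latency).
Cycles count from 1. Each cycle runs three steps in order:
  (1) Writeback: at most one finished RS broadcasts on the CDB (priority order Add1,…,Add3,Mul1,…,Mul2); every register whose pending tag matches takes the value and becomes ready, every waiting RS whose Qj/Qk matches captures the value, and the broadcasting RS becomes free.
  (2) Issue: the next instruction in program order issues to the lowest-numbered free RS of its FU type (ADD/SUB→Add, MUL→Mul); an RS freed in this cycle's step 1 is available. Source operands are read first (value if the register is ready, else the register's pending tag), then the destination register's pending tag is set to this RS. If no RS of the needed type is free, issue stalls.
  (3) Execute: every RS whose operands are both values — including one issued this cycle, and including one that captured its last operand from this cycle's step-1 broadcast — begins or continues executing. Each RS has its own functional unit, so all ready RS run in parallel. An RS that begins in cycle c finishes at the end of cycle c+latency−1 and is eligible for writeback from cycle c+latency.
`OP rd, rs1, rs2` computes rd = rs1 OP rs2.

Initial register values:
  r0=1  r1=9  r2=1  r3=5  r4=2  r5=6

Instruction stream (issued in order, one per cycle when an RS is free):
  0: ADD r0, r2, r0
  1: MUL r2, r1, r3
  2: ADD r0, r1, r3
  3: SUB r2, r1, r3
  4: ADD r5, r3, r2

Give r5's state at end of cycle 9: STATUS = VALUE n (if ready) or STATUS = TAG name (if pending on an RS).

c1: issue ADD r0<-Add1 | r0:Add1,r1:9,r2:1,r3:5,r4:2,r5:6
c2: issue MUL r2<-Mul1 | r0:Add1,r1:9,r2:Mul1,r3:5,r4:2,r5:6
c3: issue ADD r0<-Add2 | r0:Add2,r1:9,r2:Mul1,r3:5,r4:2,r5:6
c4: CDB Add1=2; issue SUB r2<-Add1 | r0:Add2,r1:9,r2:Add1,r3:5,r4:2,r5:6
c5: issue ADD r5<-Add3 | r0:Add2,r1:9,r2:Add1,r3:5,r4:2,r5:Add3
c6: CDB Add2=14 | r0:14,r1:9,r2:Add1,r3:5,r4:2,r5:Add3
c7: CDB Add1=4 | r0:14,r1:9,r2:4,r3:5,r4:2,r5:Add3
c8: CDB Mul1=45 | r0:14,r1:9,r2:4,r3:5,r4:2,r5:Add3
c9: - | r0:14,r1:9,r2:4,r3:5,r4:2,r5:Add3

STATUS = TAG Add3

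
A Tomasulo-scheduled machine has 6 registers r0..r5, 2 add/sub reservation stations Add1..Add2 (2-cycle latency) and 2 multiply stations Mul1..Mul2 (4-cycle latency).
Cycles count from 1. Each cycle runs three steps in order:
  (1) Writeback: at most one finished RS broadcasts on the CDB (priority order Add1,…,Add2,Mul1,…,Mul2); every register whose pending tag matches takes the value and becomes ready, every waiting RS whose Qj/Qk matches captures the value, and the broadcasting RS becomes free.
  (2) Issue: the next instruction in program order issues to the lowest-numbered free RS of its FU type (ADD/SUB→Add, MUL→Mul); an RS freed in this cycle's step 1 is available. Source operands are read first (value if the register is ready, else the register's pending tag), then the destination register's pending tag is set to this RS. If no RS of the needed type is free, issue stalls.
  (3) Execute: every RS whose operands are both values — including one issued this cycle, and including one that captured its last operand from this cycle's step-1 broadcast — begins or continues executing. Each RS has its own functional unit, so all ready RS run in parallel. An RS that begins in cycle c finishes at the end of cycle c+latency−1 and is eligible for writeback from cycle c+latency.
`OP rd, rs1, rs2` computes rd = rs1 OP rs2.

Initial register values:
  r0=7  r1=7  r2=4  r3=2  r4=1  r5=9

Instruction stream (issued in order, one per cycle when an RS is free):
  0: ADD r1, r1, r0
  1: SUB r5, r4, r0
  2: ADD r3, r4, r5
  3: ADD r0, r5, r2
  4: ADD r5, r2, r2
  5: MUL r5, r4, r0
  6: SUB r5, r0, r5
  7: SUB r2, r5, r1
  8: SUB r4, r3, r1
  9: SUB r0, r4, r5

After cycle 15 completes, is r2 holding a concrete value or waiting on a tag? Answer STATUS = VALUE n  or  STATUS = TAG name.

STATUS = TAG Add2

  c1: issue ADD r1<-Add1  regs: r0:7,r1:Add1,r2:4,r3:2,r4:1,r5:9
  c2: issue SUB r5<-Add2  regs: r0:7,r1:Add1,r2:4,r3:2,r4:1,r5:Add2
  c3: CDB Add1=14; issue ADD r3<-Add1  regs: r0:7,r1:14,r2:4,r3:Add1,r4:1,r5:Add2
  c4: CDB Add2=-6; issue ADD r0<-Add2  regs: r0:Add2,r1:14,r2:4,r3:Add1,r4:1,r5:-6
  c5: stall  regs: r0:Add2,r1:14,r2:4,r3:Add1,r4:1,r5:-6
  c6: CDB Add1=-5; issue ADD r5<-Add1  regs: r0:Add2,r1:14,r2:4,r3:-5,r4:1,r5:Add1
  c7: CDB Add2=-2; issue MUL r5<-Mul1  regs: r0:-2,r1:14,r2:4,r3:-5,r4:1,r5:Mul1
  c8: CDB Add1=8; issue SUB r5<-Add1  regs: r0:-2,r1:14,r2:4,r3:-5,r4:1,r5:Add1
  c9: issue SUB r2<-Add2  regs: r0:-2,r1:14,r2:Add2,r3:-5,r4:1,r5:Add1
  c10: stall  regs: r0:-2,r1:14,r2:Add2,r3:-5,r4:1,r5:Add1
  c11: CDB Mul1=-2; stall  regs: r0:-2,r1:14,r2:Add2,r3:-5,r4:1,r5:Add1
  c12: stall  regs: r0:-2,r1:14,r2:Add2,r3:-5,r4:1,r5:Add1
  c13: CDB Add1=0; issue SUB r4<-Add1  regs: r0:-2,r1:14,r2:Add2,r3:-5,r4:Add1,r5:0
  c14: stall  regs: r0:-2,r1:14,r2:Add2,r3:-5,r4:Add1,r5:0
  c15: CDB Add1=-19; issue SUB r0<-Add1  regs: r0:Add1,r1:14,r2:Add2,r3:-5,r4:-19,r5:0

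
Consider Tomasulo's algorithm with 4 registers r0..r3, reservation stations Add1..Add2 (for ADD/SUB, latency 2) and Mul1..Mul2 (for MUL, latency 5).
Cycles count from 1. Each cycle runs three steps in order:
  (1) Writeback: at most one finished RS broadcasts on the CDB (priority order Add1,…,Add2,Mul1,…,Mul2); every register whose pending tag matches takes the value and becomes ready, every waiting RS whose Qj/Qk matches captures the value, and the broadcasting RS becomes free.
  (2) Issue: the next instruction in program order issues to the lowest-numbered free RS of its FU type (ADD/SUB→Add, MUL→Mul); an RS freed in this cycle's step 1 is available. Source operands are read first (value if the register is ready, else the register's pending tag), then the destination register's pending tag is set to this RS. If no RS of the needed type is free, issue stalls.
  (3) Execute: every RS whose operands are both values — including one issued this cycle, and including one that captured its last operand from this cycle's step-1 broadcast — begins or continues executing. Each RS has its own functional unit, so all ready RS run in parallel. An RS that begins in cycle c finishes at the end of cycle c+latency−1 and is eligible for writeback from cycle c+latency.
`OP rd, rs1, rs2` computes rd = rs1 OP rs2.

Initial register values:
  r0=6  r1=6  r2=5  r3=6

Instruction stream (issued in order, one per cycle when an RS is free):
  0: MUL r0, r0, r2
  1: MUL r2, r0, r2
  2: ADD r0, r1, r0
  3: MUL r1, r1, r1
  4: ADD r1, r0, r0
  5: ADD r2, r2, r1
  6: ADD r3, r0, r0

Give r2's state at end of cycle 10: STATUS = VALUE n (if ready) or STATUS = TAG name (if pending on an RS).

  c1: issue MUL r0<-Mul1  regs: r0:Mul1,r1:6,r2:5,r3:6
  c2: issue MUL r2<-Mul2  regs: r0:Mul1,r1:6,r2:Mul2,r3:6
  c3: issue ADD r0<-Add1  regs: r0:Add1,r1:6,r2:Mul2,r3:6
  c4: stall  regs: r0:Add1,r1:6,r2:Mul2,r3:6
  c5: stall  regs: r0:Add1,r1:6,r2:Mul2,r3:6
  c6: CDB Mul1=30; issue MUL r1<-Mul1  regs: r0:Add1,r1:Mul1,r2:Mul2,r3:6
  c7: issue ADD r1<-Add2  regs: r0:Add1,r1:Add2,r2:Mul2,r3:6
  c8: CDB Add1=36; issue ADD r2<-Add1  regs: r0:36,r1:Add2,r2:Add1,r3:6
  c9: stall  regs: r0:36,r1:Add2,r2:Add1,r3:6
  c10: CDB Add2=72; issue ADD r3<-Add2  regs: r0:36,r1:72,r2:Add1,r3:Add2

STATUS = TAG Add1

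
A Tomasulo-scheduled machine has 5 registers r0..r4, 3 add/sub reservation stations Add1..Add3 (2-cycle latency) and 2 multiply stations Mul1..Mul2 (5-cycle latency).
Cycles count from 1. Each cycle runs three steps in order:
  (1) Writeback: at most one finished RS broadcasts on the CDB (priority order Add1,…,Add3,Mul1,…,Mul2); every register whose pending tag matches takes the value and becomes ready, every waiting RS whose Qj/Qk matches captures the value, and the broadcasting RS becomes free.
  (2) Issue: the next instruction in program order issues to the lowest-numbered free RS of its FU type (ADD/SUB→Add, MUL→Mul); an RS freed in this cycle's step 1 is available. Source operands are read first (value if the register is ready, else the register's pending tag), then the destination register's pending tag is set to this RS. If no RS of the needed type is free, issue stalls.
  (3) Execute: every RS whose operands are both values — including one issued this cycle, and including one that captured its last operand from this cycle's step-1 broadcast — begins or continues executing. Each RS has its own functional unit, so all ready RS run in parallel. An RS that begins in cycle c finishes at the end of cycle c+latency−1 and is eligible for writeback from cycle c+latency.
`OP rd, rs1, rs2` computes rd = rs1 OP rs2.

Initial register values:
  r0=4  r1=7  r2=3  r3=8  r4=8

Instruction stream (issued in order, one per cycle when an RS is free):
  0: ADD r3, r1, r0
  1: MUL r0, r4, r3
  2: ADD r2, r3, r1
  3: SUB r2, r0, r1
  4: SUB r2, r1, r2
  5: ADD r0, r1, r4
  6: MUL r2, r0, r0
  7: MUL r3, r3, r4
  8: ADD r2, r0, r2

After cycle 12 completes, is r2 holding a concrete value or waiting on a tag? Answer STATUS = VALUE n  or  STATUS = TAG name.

  c1: issue ADD r3<-Add1  regs: r0:4,r1:7,r2:3,r3:Add1,r4:8
  c2: issue MUL r0<-Mul1  regs: r0:Mul1,r1:7,r2:3,r3:Add1,r4:8
  c3: CDB Add1=11; issue ADD r2<-Add1  regs: r0:Mul1,r1:7,r2:Add1,r3:11,r4:8
  c4: issue SUB r2<-Add2  regs: r0:Mul1,r1:7,r2:Add2,r3:11,r4:8
  c5: CDB Add1=18; issue SUB r2<-Add1  regs: r0:Mul1,r1:7,r2:Add1,r3:11,r4:8
  c6: issue ADD r0<-Add3  regs: r0:Add3,r1:7,r2:Add1,r3:11,r4:8
  c7: issue MUL r2<-Mul2  regs: r0:Add3,r1:7,r2:Mul2,r3:11,r4:8
  c8: CDB Add3=15; stall  regs: r0:15,r1:7,r2:Mul2,r3:11,r4:8
  c9: CDB Mul1=88; issue MUL r3<-Mul1  regs: r0:15,r1:7,r2:Mul2,r3:Mul1,r4:8
  c10: issue ADD r2<-Add3  regs: r0:15,r1:7,r2:Add3,r3:Mul1,r4:8
  c11: CDB Add2=81  regs: r0:15,r1:7,r2:Add3,r3:Mul1,r4:8
  c12: -  regs: r0:15,r1:7,r2:Add3,r3:Mul1,r4:8

STATUS = TAG Add3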